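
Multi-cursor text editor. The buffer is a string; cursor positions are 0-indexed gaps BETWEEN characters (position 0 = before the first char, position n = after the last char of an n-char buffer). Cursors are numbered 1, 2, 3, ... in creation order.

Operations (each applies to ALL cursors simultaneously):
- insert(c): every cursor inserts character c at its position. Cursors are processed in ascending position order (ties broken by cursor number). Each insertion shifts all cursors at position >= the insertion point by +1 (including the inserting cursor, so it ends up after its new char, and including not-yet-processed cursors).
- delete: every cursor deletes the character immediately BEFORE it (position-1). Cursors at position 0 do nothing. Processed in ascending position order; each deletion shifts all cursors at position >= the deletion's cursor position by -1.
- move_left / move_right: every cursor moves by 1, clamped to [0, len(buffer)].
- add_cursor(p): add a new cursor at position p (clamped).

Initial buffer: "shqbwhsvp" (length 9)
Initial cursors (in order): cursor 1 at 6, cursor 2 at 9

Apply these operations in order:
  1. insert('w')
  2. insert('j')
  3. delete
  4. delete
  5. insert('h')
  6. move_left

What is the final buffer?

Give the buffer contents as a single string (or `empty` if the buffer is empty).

After op 1 (insert('w')): buffer="shqbwhwsvpw" (len 11), cursors c1@7 c2@11, authorship ......1...2
After op 2 (insert('j')): buffer="shqbwhwjsvpwj" (len 13), cursors c1@8 c2@13, authorship ......11...22
After op 3 (delete): buffer="shqbwhwsvpw" (len 11), cursors c1@7 c2@11, authorship ......1...2
After op 4 (delete): buffer="shqbwhsvp" (len 9), cursors c1@6 c2@9, authorship .........
After op 5 (insert('h')): buffer="shqbwhhsvph" (len 11), cursors c1@7 c2@11, authorship ......1...2
After op 6 (move_left): buffer="shqbwhhsvph" (len 11), cursors c1@6 c2@10, authorship ......1...2

Answer: shqbwhhsvph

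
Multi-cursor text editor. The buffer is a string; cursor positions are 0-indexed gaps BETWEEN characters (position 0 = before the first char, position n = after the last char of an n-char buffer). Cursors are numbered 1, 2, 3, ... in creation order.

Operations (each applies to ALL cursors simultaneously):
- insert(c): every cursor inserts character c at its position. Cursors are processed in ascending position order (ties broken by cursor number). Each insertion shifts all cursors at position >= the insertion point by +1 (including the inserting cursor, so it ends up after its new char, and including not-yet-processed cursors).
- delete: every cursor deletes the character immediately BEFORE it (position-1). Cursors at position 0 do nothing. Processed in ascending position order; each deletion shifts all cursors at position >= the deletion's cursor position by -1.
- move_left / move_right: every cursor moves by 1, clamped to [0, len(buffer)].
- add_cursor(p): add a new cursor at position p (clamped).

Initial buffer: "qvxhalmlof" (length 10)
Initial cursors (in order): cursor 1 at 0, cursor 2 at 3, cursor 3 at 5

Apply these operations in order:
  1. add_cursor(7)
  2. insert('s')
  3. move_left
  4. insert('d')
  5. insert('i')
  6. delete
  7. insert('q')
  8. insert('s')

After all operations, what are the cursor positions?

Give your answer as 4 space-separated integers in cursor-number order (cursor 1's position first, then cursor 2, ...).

Answer: 3 10 16 22

Derivation:
After op 1 (add_cursor(7)): buffer="qvxhalmlof" (len 10), cursors c1@0 c2@3 c3@5 c4@7, authorship ..........
After op 2 (insert('s')): buffer="sqvxshaslmslof" (len 14), cursors c1@1 c2@5 c3@8 c4@11, authorship 1...2..3..4...
After op 3 (move_left): buffer="sqvxshaslmslof" (len 14), cursors c1@0 c2@4 c3@7 c4@10, authorship 1...2..3..4...
After op 4 (insert('d')): buffer="dsqvxdshadslmdslof" (len 18), cursors c1@1 c2@6 c3@10 c4@14, authorship 11...22..33..44...
After op 5 (insert('i')): buffer="disqvxdishadislmdislof" (len 22), cursors c1@2 c2@8 c3@13 c4@18, authorship 111...222..333..444...
After op 6 (delete): buffer="dsqvxdshadslmdslof" (len 18), cursors c1@1 c2@6 c3@10 c4@14, authorship 11...22..33..44...
After op 7 (insert('q')): buffer="dqsqvxdqshadqslmdqslof" (len 22), cursors c1@2 c2@8 c3@13 c4@18, authorship 111...222..333..444...
After op 8 (insert('s')): buffer="dqssqvxdqsshadqsslmdqsslof" (len 26), cursors c1@3 c2@10 c3@16 c4@22, authorship 1111...2222..3333..4444...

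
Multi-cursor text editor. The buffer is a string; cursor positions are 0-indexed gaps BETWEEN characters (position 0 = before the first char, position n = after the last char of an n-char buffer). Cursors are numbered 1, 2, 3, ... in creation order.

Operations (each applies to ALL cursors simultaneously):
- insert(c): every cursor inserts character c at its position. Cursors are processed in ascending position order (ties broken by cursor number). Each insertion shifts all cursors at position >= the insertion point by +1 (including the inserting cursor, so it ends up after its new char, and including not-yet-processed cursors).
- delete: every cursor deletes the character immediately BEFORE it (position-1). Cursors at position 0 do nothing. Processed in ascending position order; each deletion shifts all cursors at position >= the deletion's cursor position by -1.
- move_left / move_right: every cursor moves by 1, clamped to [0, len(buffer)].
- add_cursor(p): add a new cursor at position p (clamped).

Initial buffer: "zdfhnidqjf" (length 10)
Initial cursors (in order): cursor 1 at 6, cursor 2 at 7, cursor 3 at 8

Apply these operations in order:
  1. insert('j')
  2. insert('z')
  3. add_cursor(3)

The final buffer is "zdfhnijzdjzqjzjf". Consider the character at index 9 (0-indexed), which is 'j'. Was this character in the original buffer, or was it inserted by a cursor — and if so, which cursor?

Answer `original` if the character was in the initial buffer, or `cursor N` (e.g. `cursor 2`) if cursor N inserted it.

After op 1 (insert('j')): buffer="zdfhnijdjqjjf" (len 13), cursors c1@7 c2@9 c3@11, authorship ......1.2.3..
After op 2 (insert('z')): buffer="zdfhnijzdjzqjzjf" (len 16), cursors c1@8 c2@11 c3@14, authorship ......11.22.33..
After op 3 (add_cursor(3)): buffer="zdfhnijzdjzqjzjf" (len 16), cursors c4@3 c1@8 c2@11 c3@14, authorship ......11.22.33..
Authorship (.=original, N=cursor N): . . . . . . 1 1 . 2 2 . 3 3 . .
Index 9: author = 2

Answer: cursor 2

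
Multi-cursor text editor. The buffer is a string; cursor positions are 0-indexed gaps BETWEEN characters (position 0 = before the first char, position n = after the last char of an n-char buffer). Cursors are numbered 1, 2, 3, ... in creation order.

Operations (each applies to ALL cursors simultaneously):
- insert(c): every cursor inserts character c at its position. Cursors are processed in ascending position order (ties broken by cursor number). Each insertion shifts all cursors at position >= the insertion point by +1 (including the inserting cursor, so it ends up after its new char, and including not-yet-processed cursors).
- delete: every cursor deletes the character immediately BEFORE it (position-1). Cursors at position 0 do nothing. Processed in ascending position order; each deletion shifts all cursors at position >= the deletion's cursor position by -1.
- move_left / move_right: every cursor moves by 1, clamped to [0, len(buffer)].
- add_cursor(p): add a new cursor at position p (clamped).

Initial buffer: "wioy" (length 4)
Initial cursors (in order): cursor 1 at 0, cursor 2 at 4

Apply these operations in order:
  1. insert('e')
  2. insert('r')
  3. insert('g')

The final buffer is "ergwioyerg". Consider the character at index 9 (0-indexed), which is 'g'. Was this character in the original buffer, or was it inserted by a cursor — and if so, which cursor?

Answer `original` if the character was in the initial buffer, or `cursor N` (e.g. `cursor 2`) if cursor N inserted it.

Answer: cursor 2

Derivation:
After op 1 (insert('e')): buffer="ewioye" (len 6), cursors c1@1 c2@6, authorship 1....2
After op 2 (insert('r')): buffer="erwioyer" (len 8), cursors c1@2 c2@8, authorship 11....22
After op 3 (insert('g')): buffer="ergwioyerg" (len 10), cursors c1@3 c2@10, authorship 111....222
Authorship (.=original, N=cursor N): 1 1 1 . . . . 2 2 2
Index 9: author = 2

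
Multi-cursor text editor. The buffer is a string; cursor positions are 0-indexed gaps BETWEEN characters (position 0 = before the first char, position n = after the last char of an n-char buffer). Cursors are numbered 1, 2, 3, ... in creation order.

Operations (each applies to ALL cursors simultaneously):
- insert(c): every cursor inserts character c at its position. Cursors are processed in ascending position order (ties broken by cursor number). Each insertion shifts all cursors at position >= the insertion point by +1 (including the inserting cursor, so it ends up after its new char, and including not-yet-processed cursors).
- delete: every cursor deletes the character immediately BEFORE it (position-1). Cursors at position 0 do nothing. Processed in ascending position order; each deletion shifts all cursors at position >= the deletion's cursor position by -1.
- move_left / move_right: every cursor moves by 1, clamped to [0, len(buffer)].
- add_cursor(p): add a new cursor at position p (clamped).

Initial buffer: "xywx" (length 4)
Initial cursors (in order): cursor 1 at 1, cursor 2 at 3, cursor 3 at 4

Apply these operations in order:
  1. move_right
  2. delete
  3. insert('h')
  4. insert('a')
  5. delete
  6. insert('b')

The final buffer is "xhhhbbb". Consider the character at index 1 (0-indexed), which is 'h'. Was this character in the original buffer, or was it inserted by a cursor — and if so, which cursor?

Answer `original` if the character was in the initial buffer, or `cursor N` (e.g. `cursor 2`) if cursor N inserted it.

Answer: cursor 1

Derivation:
After op 1 (move_right): buffer="xywx" (len 4), cursors c1@2 c2@4 c3@4, authorship ....
After op 2 (delete): buffer="x" (len 1), cursors c1@1 c2@1 c3@1, authorship .
After op 3 (insert('h')): buffer="xhhh" (len 4), cursors c1@4 c2@4 c3@4, authorship .123
After op 4 (insert('a')): buffer="xhhhaaa" (len 7), cursors c1@7 c2@7 c3@7, authorship .123123
After op 5 (delete): buffer="xhhh" (len 4), cursors c1@4 c2@4 c3@4, authorship .123
After op 6 (insert('b')): buffer="xhhhbbb" (len 7), cursors c1@7 c2@7 c3@7, authorship .123123
Authorship (.=original, N=cursor N): . 1 2 3 1 2 3
Index 1: author = 1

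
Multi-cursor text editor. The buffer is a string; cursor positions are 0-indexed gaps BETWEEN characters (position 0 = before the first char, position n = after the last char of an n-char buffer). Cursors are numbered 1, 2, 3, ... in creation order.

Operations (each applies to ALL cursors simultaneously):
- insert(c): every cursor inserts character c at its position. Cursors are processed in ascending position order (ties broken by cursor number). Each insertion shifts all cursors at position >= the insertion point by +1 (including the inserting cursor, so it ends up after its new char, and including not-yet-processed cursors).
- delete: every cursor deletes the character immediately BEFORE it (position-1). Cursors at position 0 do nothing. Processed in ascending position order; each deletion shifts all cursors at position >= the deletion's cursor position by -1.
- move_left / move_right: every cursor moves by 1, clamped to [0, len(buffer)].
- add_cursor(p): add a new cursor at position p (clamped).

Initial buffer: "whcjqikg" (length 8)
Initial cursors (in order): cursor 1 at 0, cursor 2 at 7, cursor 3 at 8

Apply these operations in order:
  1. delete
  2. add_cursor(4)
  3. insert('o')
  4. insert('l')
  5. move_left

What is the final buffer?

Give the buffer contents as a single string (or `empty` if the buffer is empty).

After op 1 (delete): buffer="whcjqi" (len 6), cursors c1@0 c2@6 c3@6, authorship ......
After op 2 (add_cursor(4)): buffer="whcjqi" (len 6), cursors c1@0 c4@4 c2@6 c3@6, authorship ......
After op 3 (insert('o')): buffer="owhcjoqioo" (len 10), cursors c1@1 c4@6 c2@10 c3@10, authorship 1....4..23
After op 4 (insert('l')): buffer="olwhcjolqiooll" (len 14), cursors c1@2 c4@8 c2@14 c3@14, authorship 11....44..2323
After op 5 (move_left): buffer="olwhcjolqiooll" (len 14), cursors c1@1 c4@7 c2@13 c3@13, authorship 11....44..2323

Answer: olwhcjolqiooll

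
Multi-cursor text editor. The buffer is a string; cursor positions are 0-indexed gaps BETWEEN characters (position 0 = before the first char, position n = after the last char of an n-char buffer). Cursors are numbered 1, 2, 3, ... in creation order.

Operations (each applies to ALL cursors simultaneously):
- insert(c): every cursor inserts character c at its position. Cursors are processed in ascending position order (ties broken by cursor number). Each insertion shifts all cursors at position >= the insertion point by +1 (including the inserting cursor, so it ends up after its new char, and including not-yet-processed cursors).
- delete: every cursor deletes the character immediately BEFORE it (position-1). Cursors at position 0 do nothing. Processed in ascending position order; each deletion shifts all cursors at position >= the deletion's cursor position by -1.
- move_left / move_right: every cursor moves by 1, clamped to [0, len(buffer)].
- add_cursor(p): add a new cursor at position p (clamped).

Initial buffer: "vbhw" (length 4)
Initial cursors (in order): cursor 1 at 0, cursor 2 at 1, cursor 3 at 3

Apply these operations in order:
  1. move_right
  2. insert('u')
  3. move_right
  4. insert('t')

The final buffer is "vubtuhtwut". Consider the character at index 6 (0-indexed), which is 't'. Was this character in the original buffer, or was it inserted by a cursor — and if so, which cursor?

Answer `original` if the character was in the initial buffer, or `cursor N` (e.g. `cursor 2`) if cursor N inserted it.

After op 1 (move_right): buffer="vbhw" (len 4), cursors c1@1 c2@2 c3@4, authorship ....
After op 2 (insert('u')): buffer="vubuhwu" (len 7), cursors c1@2 c2@4 c3@7, authorship .1.2..3
After op 3 (move_right): buffer="vubuhwu" (len 7), cursors c1@3 c2@5 c3@7, authorship .1.2..3
After op 4 (insert('t')): buffer="vubtuhtwut" (len 10), cursors c1@4 c2@7 c3@10, authorship .1.12.2.33
Authorship (.=original, N=cursor N): . 1 . 1 2 . 2 . 3 3
Index 6: author = 2

Answer: cursor 2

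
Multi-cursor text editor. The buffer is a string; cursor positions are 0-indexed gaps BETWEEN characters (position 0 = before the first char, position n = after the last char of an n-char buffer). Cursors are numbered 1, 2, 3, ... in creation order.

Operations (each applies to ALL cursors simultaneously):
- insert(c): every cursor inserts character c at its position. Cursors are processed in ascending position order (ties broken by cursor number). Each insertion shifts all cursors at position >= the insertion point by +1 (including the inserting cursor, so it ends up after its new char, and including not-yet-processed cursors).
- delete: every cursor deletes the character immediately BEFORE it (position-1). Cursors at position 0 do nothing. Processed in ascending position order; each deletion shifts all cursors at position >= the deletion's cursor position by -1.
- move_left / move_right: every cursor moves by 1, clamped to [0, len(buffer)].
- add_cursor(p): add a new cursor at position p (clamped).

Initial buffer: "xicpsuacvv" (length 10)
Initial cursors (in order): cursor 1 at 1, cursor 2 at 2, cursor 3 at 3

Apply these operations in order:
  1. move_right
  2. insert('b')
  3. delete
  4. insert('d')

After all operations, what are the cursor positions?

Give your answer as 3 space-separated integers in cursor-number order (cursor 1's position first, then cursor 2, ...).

After op 1 (move_right): buffer="xicpsuacvv" (len 10), cursors c1@2 c2@3 c3@4, authorship ..........
After op 2 (insert('b')): buffer="xibcbpbsuacvv" (len 13), cursors c1@3 c2@5 c3@7, authorship ..1.2.3......
After op 3 (delete): buffer="xicpsuacvv" (len 10), cursors c1@2 c2@3 c3@4, authorship ..........
After op 4 (insert('d')): buffer="xidcdpdsuacvv" (len 13), cursors c1@3 c2@5 c3@7, authorship ..1.2.3......

Answer: 3 5 7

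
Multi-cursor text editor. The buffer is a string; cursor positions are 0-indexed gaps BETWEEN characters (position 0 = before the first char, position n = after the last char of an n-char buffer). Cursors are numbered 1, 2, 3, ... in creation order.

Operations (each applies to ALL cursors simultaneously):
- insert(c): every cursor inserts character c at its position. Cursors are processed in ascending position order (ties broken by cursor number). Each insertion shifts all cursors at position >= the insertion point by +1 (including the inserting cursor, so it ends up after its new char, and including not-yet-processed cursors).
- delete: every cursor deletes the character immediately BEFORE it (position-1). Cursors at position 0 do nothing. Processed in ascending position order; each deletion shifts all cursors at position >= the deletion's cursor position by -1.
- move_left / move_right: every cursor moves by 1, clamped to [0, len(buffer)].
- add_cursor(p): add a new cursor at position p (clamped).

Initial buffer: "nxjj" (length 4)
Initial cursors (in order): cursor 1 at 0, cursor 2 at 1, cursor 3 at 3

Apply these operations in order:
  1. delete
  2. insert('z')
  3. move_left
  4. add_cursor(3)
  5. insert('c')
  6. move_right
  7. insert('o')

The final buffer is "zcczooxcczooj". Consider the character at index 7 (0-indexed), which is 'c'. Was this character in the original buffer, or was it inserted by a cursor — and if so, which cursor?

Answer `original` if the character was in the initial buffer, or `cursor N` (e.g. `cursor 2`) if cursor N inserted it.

Answer: cursor 3

Derivation:
After op 1 (delete): buffer="xj" (len 2), cursors c1@0 c2@0 c3@1, authorship ..
After op 2 (insert('z')): buffer="zzxzj" (len 5), cursors c1@2 c2@2 c3@4, authorship 12.3.
After op 3 (move_left): buffer="zzxzj" (len 5), cursors c1@1 c2@1 c3@3, authorship 12.3.
After op 4 (add_cursor(3)): buffer="zzxzj" (len 5), cursors c1@1 c2@1 c3@3 c4@3, authorship 12.3.
After op 5 (insert('c')): buffer="zcczxcczj" (len 9), cursors c1@3 c2@3 c3@7 c4@7, authorship 1122.343.
After op 6 (move_right): buffer="zcczxcczj" (len 9), cursors c1@4 c2@4 c3@8 c4@8, authorship 1122.343.
After op 7 (insert('o')): buffer="zcczooxcczooj" (len 13), cursors c1@6 c2@6 c3@12 c4@12, authorship 112212.34334.
Authorship (.=original, N=cursor N): 1 1 2 2 1 2 . 3 4 3 3 4 .
Index 7: author = 3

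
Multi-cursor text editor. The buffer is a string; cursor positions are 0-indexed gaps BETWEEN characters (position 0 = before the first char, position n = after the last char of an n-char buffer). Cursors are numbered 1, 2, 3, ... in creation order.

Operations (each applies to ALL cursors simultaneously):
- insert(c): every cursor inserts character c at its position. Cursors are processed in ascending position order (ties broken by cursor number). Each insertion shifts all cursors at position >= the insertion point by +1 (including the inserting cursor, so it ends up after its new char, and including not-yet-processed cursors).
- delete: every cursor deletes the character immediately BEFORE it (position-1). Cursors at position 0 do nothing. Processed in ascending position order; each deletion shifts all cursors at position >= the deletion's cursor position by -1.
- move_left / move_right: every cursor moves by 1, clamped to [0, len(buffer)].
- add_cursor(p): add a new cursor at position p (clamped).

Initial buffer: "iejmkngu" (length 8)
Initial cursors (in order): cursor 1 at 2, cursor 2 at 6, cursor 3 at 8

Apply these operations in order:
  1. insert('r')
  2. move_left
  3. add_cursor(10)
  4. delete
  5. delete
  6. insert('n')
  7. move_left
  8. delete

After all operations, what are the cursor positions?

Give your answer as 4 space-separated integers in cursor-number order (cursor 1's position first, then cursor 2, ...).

Answer: 0 2 2 2

Derivation:
After op 1 (insert('r')): buffer="ierjmknrgur" (len 11), cursors c1@3 c2@8 c3@11, authorship ..1....2..3
After op 2 (move_left): buffer="ierjmknrgur" (len 11), cursors c1@2 c2@7 c3@10, authorship ..1....2..3
After op 3 (add_cursor(10)): buffer="ierjmknrgur" (len 11), cursors c1@2 c2@7 c3@10 c4@10, authorship ..1....2..3
After op 4 (delete): buffer="irjmkrr" (len 7), cursors c1@1 c2@5 c3@6 c4@6, authorship .1...23
After op 5 (delete): buffer="rjr" (len 3), cursors c1@0 c2@2 c3@2 c4@2, authorship 1.3
After op 6 (insert('n')): buffer="nrjnnnr" (len 7), cursors c1@1 c2@6 c3@6 c4@6, authorship 11.2343
After op 7 (move_left): buffer="nrjnnnr" (len 7), cursors c1@0 c2@5 c3@5 c4@5, authorship 11.2343
After op 8 (delete): buffer="nrnr" (len 4), cursors c1@0 c2@2 c3@2 c4@2, authorship 1143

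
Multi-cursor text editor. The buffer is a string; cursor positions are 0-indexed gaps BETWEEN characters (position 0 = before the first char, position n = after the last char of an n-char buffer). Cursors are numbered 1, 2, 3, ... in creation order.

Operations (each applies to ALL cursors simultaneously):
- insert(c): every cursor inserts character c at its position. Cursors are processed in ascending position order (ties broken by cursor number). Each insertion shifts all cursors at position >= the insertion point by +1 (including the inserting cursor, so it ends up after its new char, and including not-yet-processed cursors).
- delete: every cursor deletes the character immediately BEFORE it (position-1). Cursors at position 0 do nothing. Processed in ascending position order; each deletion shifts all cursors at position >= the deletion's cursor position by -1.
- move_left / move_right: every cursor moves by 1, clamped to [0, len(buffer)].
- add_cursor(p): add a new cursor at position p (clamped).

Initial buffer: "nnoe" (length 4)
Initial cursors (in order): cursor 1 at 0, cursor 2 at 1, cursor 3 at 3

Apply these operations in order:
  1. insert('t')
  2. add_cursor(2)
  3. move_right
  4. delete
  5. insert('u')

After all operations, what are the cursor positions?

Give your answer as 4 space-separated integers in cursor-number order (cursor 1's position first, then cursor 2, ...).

After op 1 (insert('t')): buffer="tntnote" (len 7), cursors c1@1 c2@3 c3@6, authorship 1.2..3.
After op 2 (add_cursor(2)): buffer="tntnote" (len 7), cursors c1@1 c4@2 c2@3 c3@6, authorship 1.2..3.
After op 3 (move_right): buffer="tntnote" (len 7), cursors c1@2 c4@3 c2@4 c3@7, authorship 1.2..3.
After op 4 (delete): buffer="tot" (len 3), cursors c1@1 c2@1 c4@1 c3@3, authorship 1.3
After op 5 (insert('u')): buffer="tuuuotu" (len 7), cursors c1@4 c2@4 c4@4 c3@7, authorship 1124.33

Answer: 4 4 7 4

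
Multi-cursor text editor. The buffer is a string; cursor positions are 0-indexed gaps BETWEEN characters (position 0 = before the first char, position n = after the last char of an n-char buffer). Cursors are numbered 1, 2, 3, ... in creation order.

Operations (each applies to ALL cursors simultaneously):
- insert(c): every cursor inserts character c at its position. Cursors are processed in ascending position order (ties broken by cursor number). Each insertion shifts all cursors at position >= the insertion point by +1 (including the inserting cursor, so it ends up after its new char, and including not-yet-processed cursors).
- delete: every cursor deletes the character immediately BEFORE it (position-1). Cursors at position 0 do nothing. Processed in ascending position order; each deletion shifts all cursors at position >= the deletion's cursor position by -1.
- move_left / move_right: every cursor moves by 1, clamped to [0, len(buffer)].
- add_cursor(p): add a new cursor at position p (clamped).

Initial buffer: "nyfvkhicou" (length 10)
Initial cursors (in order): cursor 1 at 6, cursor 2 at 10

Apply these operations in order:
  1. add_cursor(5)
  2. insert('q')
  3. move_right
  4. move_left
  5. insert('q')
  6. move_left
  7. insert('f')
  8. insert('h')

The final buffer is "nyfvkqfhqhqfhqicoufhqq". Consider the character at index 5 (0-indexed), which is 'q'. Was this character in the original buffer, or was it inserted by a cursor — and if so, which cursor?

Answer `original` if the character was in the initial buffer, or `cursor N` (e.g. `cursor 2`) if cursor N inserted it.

After op 1 (add_cursor(5)): buffer="nyfvkhicou" (len 10), cursors c3@5 c1@6 c2@10, authorship ..........
After op 2 (insert('q')): buffer="nyfvkqhqicouq" (len 13), cursors c3@6 c1@8 c2@13, authorship .....3.1....2
After op 3 (move_right): buffer="nyfvkqhqicouq" (len 13), cursors c3@7 c1@9 c2@13, authorship .....3.1....2
After op 4 (move_left): buffer="nyfvkqhqicouq" (len 13), cursors c3@6 c1@8 c2@12, authorship .....3.1....2
After op 5 (insert('q')): buffer="nyfvkqqhqqicouqq" (len 16), cursors c3@7 c1@10 c2@15, authorship .....33.11....22
After op 6 (move_left): buffer="nyfvkqqhqqicouqq" (len 16), cursors c3@6 c1@9 c2@14, authorship .....33.11....22
After op 7 (insert('f')): buffer="nyfvkqfqhqfqicoufqq" (len 19), cursors c3@7 c1@11 c2@17, authorship .....333.111....222
After op 8 (insert('h')): buffer="nyfvkqfhqhqfhqicoufhqq" (len 22), cursors c3@8 c1@13 c2@20, authorship .....3333.1111....2222
Authorship (.=original, N=cursor N): . . . . . 3 3 3 3 . 1 1 1 1 . . . . 2 2 2 2
Index 5: author = 3

Answer: cursor 3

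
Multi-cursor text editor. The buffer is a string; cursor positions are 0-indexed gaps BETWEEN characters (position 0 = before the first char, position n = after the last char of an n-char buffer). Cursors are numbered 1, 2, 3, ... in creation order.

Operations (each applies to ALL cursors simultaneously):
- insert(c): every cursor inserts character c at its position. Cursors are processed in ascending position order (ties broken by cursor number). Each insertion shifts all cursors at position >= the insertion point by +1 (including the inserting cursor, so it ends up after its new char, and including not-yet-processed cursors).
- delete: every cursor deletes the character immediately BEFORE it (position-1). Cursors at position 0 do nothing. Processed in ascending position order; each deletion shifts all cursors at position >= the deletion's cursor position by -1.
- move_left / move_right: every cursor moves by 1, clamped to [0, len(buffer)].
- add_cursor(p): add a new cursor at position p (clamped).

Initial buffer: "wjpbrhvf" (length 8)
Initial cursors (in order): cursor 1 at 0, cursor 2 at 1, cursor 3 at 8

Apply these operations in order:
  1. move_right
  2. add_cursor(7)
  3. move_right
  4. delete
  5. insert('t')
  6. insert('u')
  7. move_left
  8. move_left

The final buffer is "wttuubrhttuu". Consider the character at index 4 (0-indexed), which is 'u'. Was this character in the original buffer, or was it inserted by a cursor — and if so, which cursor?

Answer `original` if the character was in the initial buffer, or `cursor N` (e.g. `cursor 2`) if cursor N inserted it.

Answer: cursor 2

Derivation:
After op 1 (move_right): buffer="wjpbrhvf" (len 8), cursors c1@1 c2@2 c3@8, authorship ........
After op 2 (add_cursor(7)): buffer="wjpbrhvf" (len 8), cursors c1@1 c2@2 c4@7 c3@8, authorship ........
After op 3 (move_right): buffer="wjpbrhvf" (len 8), cursors c1@2 c2@3 c3@8 c4@8, authorship ........
After op 4 (delete): buffer="wbrh" (len 4), cursors c1@1 c2@1 c3@4 c4@4, authorship ....
After op 5 (insert('t')): buffer="wttbrhtt" (len 8), cursors c1@3 c2@3 c3@8 c4@8, authorship .12...34
After op 6 (insert('u')): buffer="wttuubrhttuu" (len 12), cursors c1@5 c2@5 c3@12 c4@12, authorship .1212...3434
After op 7 (move_left): buffer="wttuubrhttuu" (len 12), cursors c1@4 c2@4 c3@11 c4@11, authorship .1212...3434
After op 8 (move_left): buffer="wttuubrhttuu" (len 12), cursors c1@3 c2@3 c3@10 c4@10, authorship .1212...3434
Authorship (.=original, N=cursor N): . 1 2 1 2 . . . 3 4 3 4
Index 4: author = 2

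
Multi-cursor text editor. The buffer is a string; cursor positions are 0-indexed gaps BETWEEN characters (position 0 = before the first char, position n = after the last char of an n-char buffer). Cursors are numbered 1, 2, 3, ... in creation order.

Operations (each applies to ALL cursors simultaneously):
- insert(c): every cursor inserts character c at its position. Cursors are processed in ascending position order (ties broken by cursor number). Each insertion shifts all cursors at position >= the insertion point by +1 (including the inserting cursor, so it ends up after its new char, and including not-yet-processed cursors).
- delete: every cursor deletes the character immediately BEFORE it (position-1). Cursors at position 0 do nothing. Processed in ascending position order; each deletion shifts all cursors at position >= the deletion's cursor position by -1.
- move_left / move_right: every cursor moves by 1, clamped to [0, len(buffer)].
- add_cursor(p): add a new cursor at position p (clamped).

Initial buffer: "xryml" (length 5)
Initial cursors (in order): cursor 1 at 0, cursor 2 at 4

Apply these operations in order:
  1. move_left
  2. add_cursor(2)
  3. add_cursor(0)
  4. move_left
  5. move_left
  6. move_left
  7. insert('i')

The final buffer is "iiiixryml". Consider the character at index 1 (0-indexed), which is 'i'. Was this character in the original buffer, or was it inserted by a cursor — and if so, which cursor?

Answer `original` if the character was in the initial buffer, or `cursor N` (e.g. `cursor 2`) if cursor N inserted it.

Answer: cursor 2

Derivation:
After op 1 (move_left): buffer="xryml" (len 5), cursors c1@0 c2@3, authorship .....
After op 2 (add_cursor(2)): buffer="xryml" (len 5), cursors c1@0 c3@2 c2@3, authorship .....
After op 3 (add_cursor(0)): buffer="xryml" (len 5), cursors c1@0 c4@0 c3@2 c2@3, authorship .....
After op 4 (move_left): buffer="xryml" (len 5), cursors c1@0 c4@0 c3@1 c2@2, authorship .....
After op 5 (move_left): buffer="xryml" (len 5), cursors c1@0 c3@0 c4@0 c2@1, authorship .....
After op 6 (move_left): buffer="xryml" (len 5), cursors c1@0 c2@0 c3@0 c4@0, authorship .....
After op 7 (insert('i')): buffer="iiiixryml" (len 9), cursors c1@4 c2@4 c3@4 c4@4, authorship 1234.....
Authorship (.=original, N=cursor N): 1 2 3 4 . . . . .
Index 1: author = 2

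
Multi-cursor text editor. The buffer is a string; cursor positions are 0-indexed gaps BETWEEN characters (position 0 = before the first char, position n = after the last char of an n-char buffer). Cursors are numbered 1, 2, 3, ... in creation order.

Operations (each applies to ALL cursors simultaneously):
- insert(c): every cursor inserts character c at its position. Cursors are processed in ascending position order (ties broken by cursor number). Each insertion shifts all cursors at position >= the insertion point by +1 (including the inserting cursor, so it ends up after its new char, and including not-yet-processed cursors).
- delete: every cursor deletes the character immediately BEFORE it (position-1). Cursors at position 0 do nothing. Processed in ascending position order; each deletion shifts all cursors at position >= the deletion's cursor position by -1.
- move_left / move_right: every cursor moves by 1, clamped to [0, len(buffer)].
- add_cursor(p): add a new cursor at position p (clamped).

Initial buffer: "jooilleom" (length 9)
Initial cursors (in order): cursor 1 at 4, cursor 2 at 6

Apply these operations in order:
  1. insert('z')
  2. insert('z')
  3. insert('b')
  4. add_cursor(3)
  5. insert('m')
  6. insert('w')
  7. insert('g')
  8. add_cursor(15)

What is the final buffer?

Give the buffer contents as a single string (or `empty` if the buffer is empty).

After op 1 (insert('z')): buffer="jooizllzeom" (len 11), cursors c1@5 c2@8, authorship ....1..2...
After op 2 (insert('z')): buffer="jooizzllzzeom" (len 13), cursors c1@6 c2@10, authorship ....11..22...
After op 3 (insert('b')): buffer="jooizzbllzzbeom" (len 15), cursors c1@7 c2@12, authorship ....111..222...
After op 4 (add_cursor(3)): buffer="jooizzbllzzbeom" (len 15), cursors c3@3 c1@7 c2@12, authorship ....111..222...
After op 5 (insert('m')): buffer="joomizzbmllzzbmeom" (len 18), cursors c3@4 c1@9 c2@15, authorship ...3.1111..2222...
After op 6 (insert('w')): buffer="joomwizzbmwllzzbmweom" (len 21), cursors c3@5 c1@11 c2@18, authorship ...33.11111..22222...
After op 7 (insert('g')): buffer="joomwgizzbmwgllzzbmwgeom" (len 24), cursors c3@6 c1@13 c2@21, authorship ...333.111111..222222...
After op 8 (add_cursor(15)): buffer="joomwgizzbmwgllzzbmwgeom" (len 24), cursors c3@6 c1@13 c4@15 c2@21, authorship ...333.111111..222222...

Answer: joomwgizzbmwgllzzbmwgeom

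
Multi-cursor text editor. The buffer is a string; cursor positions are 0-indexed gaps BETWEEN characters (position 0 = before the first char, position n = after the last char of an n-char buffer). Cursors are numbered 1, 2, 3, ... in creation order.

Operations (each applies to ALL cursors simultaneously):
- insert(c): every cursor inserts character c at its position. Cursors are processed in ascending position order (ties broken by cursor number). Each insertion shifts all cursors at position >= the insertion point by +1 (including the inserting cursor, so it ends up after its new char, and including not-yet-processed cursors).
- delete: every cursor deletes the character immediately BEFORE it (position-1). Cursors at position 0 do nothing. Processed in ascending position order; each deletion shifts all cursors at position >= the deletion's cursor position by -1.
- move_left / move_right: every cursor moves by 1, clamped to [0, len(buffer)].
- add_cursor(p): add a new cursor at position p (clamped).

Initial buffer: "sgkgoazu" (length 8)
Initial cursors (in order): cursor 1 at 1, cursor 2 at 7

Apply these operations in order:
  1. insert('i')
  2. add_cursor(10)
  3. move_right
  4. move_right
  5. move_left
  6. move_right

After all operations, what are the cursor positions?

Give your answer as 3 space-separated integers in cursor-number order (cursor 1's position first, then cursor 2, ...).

After op 1 (insert('i')): buffer="sigkgoaziu" (len 10), cursors c1@2 c2@9, authorship .1......2.
After op 2 (add_cursor(10)): buffer="sigkgoaziu" (len 10), cursors c1@2 c2@9 c3@10, authorship .1......2.
After op 3 (move_right): buffer="sigkgoaziu" (len 10), cursors c1@3 c2@10 c3@10, authorship .1......2.
After op 4 (move_right): buffer="sigkgoaziu" (len 10), cursors c1@4 c2@10 c3@10, authorship .1......2.
After op 5 (move_left): buffer="sigkgoaziu" (len 10), cursors c1@3 c2@9 c3@9, authorship .1......2.
After op 6 (move_right): buffer="sigkgoaziu" (len 10), cursors c1@4 c2@10 c3@10, authorship .1......2.

Answer: 4 10 10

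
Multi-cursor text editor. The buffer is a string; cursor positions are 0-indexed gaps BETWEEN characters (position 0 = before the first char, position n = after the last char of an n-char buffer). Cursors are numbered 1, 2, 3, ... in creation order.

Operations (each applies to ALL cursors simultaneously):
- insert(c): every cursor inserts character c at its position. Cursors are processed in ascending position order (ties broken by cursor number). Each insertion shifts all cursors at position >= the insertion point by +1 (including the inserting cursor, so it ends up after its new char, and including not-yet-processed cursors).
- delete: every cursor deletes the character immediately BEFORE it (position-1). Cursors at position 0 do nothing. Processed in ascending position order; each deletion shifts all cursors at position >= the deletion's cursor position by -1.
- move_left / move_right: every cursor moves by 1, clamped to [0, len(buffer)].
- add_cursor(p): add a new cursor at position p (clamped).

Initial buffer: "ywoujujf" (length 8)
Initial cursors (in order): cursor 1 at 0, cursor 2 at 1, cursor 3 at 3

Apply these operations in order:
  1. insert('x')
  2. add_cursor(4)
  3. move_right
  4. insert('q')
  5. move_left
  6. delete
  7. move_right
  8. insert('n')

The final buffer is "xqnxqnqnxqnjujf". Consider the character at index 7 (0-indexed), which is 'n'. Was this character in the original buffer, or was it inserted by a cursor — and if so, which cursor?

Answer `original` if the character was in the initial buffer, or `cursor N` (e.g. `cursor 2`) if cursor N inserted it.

Answer: cursor 4

Derivation:
After op 1 (insert('x')): buffer="xyxwoxujujf" (len 11), cursors c1@1 c2@3 c3@6, authorship 1.2..3.....
After op 2 (add_cursor(4)): buffer="xyxwoxujujf" (len 11), cursors c1@1 c2@3 c4@4 c3@6, authorship 1.2..3.....
After op 3 (move_right): buffer="xyxwoxujujf" (len 11), cursors c1@2 c2@4 c4@5 c3@7, authorship 1.2..3.....
After op 4 (insert('q')): buffer="xyqxwqoqxuqjujf" (len 15), cursors c1@3 c2@6 c4@8 c3@11, authorship 1.12.2.43.3....
After op 5 (move_left): buffer="xyqxwqoqxuqjujf" (len 15), cursors c1@2 c2@5 c4@7 c3@10, authorship 1.12.2.43.3....
After op 6 (delete): buffer="xqxqqxqjujf" (len 11), cursors c1@1 c2@3 c4@4 c3@6, authorship 1122433....
After op 7 (move_right): buffer="xqxqqxqjujf" (len 11), cursors c1@2 c2@4 c4@5 c3@7, authorship 1122433....
After op 8 (insert('n')): buffer="xqnxqnqnxqnjujf" (len 15), cursors c1@3 c2@6 c4@8 c3@11, authorship 11122244333....
Authorship (.=original, N=cursor N): 1 1 1 2 2 2 4 4 3 3 3 . . . .
Index 7: author = 4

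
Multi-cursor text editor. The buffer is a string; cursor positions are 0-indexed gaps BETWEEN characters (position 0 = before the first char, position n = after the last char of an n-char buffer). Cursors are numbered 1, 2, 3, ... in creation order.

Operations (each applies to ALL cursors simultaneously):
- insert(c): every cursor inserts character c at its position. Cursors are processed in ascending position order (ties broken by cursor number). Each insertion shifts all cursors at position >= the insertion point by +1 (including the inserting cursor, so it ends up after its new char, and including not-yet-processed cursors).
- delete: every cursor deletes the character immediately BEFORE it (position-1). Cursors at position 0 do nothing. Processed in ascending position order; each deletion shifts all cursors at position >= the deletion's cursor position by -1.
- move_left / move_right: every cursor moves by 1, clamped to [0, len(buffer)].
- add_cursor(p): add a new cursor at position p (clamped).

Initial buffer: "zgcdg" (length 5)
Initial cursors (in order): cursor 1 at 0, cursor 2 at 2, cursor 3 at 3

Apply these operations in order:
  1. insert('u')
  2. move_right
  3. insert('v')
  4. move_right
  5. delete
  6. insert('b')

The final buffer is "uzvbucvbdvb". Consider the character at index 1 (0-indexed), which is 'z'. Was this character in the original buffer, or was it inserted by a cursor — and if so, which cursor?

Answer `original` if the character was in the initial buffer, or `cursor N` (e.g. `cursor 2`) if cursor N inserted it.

After op 1 (insert('u')): buffer="uzgucudg" (len 8), cursors c1@1 c2@4 c3@6, authorship 1..2.3..
After op 2 (move_right): buffer="uzgucudg" (len 8), cursors c1@2 c2@5 c3@7, authorship 1..2.3..
After op 3 (insert('v')): buffer="uzvgucvudvg" (len 11), cursors c1@3 c2@7 c3@10, authorship 1.1.2.23.3.
After op 4 (move_right): buffer="uzvgucvudvg" (len 11), cursors c1@4 c2@8 c3@11, authorship 1.1.2.23.3.
After op 5 (delete): buffer="uzvucvdv" (len 8), cursors c1@3 c2@6 c3@8, authorship 1.12.2.3
After op 6 (insert('b')): buffer="uzvbucvbdvb" (len 11), cursors c1@4 c2@8 c3@11, authorship 1.112.22.33
Authorship (.=original, N=cursor N): 1 . 1 1 2 . 2 2 . 3 3
Index 1: author = original

Answer: original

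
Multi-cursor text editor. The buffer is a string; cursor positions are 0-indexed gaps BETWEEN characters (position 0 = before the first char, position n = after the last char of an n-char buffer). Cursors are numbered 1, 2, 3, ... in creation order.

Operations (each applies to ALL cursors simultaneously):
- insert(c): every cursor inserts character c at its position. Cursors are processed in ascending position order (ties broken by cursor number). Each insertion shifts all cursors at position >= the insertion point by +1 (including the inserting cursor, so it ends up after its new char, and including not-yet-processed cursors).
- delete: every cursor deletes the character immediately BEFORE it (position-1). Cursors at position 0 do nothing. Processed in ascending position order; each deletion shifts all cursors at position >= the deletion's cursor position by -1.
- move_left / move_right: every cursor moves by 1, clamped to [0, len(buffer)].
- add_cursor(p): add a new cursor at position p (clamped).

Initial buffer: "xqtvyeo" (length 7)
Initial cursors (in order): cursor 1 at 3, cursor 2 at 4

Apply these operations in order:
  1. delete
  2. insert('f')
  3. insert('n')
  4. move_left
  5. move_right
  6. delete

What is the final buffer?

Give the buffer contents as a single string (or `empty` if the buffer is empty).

Answer: xqffyeo

Derivation:
After op 1 (delete): buffer="xqyeo" (len 5), cursors c1@2 c2@2, authorship .....
After op 2 (insert('f')): buffer="xqffyeo" (len 7), cursors c1@4 c2@4, authorship ..12...
After op 3 (insert('n')): buffer="xqffnnyeo" (len 9), cursors c1@6 c2@6, authorship ..1212...
After op 4 (move_left): buffer="xqffnnyeo" (len 9), cursors c1@5 c2@5, authorship ..1212...
After op 5 (move_right): buffer="xqffnnyeo" (len 9), cursors c1@6 c2@6, authorship ..1212...
After op 6 (delete): buffer="xqffyeo" (len 7), cursors c1@4 c2@4, authorship ..12...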